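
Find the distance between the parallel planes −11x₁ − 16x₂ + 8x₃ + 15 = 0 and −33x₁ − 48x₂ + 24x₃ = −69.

Divide the second equation by 3 to match normals: −11x₁ − 16x₂ + 8x₃ = -23.
Both planes have normal n = (−11, −16, 8), |n| = 21. Any point on the first plane is at distance |(-23) − (-15)|/|n| = 8/21 from the second.

8/21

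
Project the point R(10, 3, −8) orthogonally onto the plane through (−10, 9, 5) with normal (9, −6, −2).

n = (9, −6, −2), |n|² = 121, and n·R − (-154) = 242.
t = 242/121 = 2, so the foot is R − t·n = (10, 3, −8) − 2·(9, −6, −2) = (−8, 15, −4).

(-8, 15, -4)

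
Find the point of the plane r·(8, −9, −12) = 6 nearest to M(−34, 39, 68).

(6, -6, 8)

n = (8, −9, −12), |n|² = 289, and n·M − 6 = -1445.
t = -1445/289 = -5, so the foot is M − t·n = (−34, 39, 68) − (-5)·(8, −9, −12) = (6, −6, 8).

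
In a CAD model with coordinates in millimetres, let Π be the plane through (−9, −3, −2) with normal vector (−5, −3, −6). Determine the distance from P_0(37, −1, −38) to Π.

The plane has equation n·(r − (−9, −3, −2)) = 0, i.e. n·r = 66.
n = (−5, −3, −6); n·P − 66 = -20; |n| = √70; distance = 20/√70.

2√70/7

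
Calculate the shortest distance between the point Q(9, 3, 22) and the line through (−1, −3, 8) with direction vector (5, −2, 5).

Direction vector d = (5, −2, 5).
AP = (10, 6, 14), and AP × d = (58, 20, −50).
|AP × d|² = 6264 and |d|² = 54, so the distance is √(6264/54) = √116 = 2√29.

2√29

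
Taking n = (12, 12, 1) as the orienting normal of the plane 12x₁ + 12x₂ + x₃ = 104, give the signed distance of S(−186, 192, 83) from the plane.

n·S − 104 = 51.
|n| = 17, so the signed distance is 51/17 = 3.

3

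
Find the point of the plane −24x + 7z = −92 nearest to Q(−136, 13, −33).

(-16, 13, -68)

n = (−24, 0, 7), |n|² = 625, and n·Q − (-92) = 3125.
t = 3125/625 = 5, so the foot is Q − t·n = (−136, 13, −33) − 5·(−24, 0, 7) = (−16, 13, −68).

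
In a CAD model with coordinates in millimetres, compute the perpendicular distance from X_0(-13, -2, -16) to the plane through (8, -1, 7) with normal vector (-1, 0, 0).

The plane has equation n·(r − (8, -1, 7)) = 0, i.e. n·r = -8.
Then n·(-13, -2, -16) - (-8) = 21.
|n| = √(1 + 0 + 0) = 1, so the distance is |21|/1 = 21.

21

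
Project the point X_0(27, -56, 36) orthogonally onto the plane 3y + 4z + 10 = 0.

(27, -1358/25, 956/25)

The perpendicular from X_0 has direction n = (0, 3, 4): r = (27, -56, 36) + μ(0, 3, 4).
Substitute into the plane: n·(X_0 + μn) = -10 gives -24 + 25μ = -10, so μ = 14/25.
Foot = (27, -56, 36) + (14/25)·(0, 3, 4) = (27, -1358/25, 956/25).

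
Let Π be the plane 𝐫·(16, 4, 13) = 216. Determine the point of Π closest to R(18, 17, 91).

(-30, 5, 52)

n = (16, 4, 13), |n|² = 441, and n·R − 216 = 1323.
t = 1323/441 = 3, so the foot is R − t·n = (18, 17, 91) − 3·(16, 4, 13) = (−30, 5, 52).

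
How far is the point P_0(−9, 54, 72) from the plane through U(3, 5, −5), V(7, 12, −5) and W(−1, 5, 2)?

UV = (4, 7, 0) and UW = (−4, 0, 7), so a normal is n = UV × UW = (49, −28, 28).
Then n·(−9, 54, 72) − (−133) = 196.
|n| = √(2401 + 784 + 784) = 63, so the distance is |196|/63 = 28/9.

28/9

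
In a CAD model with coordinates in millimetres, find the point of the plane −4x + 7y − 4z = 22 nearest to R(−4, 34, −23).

n = (−4, 7, −4), |n|² = 81, and n·R − 22 = 324.
t = 324/81 = 4, so the foot is R − t·n = (−4, 34, −23) − 4·(−4, 7, −4) = (12, 6, −7).

(12, 6, -7)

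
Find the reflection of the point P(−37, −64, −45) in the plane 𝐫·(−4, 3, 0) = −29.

n = (−4, 3, 0), |n|² = 25, n·P − (-29) = -15, so t = -15/25 = -3/5.
Foot F = P − (-3/5)·n = (−197/5, −311/5, −45); the reflection is 2F − P = (−209/5, −302/5, −45).

(-209/5, -302/5, -45)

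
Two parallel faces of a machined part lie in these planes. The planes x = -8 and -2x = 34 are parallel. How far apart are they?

9

Divide the second equation by -2 to match normals: x = -17.
With common normal n = (1, 0, 0) (|n| = 1), the distance is |(-8) − (-17)|/|n| = 9/1 = 9.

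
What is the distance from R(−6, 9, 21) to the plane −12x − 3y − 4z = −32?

7/13

Normal vector n = (−12, −3, −4), and n·(−6, 9, 21) − (−32) = −7.
|n| = √(144 + 9 + 16) = 13, so the distance is |-7|/13 = 7/13.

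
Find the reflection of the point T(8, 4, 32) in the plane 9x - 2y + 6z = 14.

(-28, 12, 8)

n = (9, -2, 6), |n|² = 121, n·T − 14 = 242, so t = 242/121 = 2.
Foot F = T − 2·n = (-10, 8, 20); the reflection is 2F − T = (-28, 12, 8).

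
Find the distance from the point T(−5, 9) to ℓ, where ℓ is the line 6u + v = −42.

d = |6·(-5) + 1·9 − (-42)| / √(36 + 1) = |21|/√37 = 21√37/37.

21/√37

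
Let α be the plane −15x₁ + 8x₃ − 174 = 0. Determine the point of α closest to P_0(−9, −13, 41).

The perpendicular from P_0 has direction n = (−15, 0, 8): r = (−9, −13, 41) + t(−15, 0, 8).
Substitute into the plane: n·(P_0 + tn) = 174 gives 463 + 289t = 174, so t = -1.
Foot = (−9, −13, 41) + (-1)·(−15, 0, 8) = (6, −13, 33).

(6, -13, 33)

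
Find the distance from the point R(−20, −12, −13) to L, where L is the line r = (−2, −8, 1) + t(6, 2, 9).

Direction vector d = (6, 2, 9).
AP = (−18, −4, −14), and AP × d = (−8, 78, −12).
|AP × d|² = 6292 and |d|² = 121, so the distance is √(6292/121) = √52 = 2√13.

2√13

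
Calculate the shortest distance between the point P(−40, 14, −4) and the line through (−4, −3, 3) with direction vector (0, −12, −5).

√1465

Direction vector d = (0, −12, −5).
AP = (−36, 17, −7), and AP × d = (−169, −180, 432).
|AP × d|² = 247585 and |d|² = 169, so the distance is √(247585/169) = √1465.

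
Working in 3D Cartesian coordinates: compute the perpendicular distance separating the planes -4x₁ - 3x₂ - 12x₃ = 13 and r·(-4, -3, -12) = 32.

With common normal n = (-4, -3, -12) (|n| = 13), the distance is |13 − 32|/|n| = 19/13.

19/13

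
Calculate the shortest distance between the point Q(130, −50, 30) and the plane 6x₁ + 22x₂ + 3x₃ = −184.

n = (6, 22, 3); n·P − (-184) = -46; |n| = 23; distance = 46/23 = 2.

2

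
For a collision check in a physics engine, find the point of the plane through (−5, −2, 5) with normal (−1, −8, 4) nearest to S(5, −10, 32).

The perpendicular from S has direction n = (−1, −8, 4): r = (5, −10, 32) + t(−1, −8, 4).
Substitute into the plane: n·(S + tn) = 41 gives 203 + 81t = 41, so t = -2.
Foot = (5, −10, 32) + (-2)·(−1, −8, 4) = (7, 6, 24).

(7, 6, 24)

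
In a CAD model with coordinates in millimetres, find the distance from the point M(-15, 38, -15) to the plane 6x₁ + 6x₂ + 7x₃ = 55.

2

n = (6, 6, 7); n·P − 55 = -22; |n| = 11; distance = 22/11 = 2.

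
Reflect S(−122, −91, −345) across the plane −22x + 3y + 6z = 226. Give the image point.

(-2586/23, -2123/23, -7995/23)

n = (−22, 3, 6), |n|² = 529, n·S − 226 = 115, so t = 115/529 = 5/23.
Foot F = S − (5/23)·n = (−2696/23, −2108/23, −7965/23); the reflection is 2F − S = (−2586/23, −2123/23, −7995/23).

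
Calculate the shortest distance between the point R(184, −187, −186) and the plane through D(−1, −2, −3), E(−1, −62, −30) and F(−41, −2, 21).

DE = (0, −60, −27) and DF = (−40, 0, 24), so a normal is n = DE × DF = (−1440, 1080, −2400).
n = (−1440, 1080, −2400); n·P − 6480 = -27000; |n| = 3000; distance = 27000/3000 = 9.

9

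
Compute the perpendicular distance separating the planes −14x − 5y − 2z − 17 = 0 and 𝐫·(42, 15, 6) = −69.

Divide the second equation by -3 to match normals: −14x − 5y − 2z = 23.
With common normal n = (−14, −5, −2) (|n| = 15), the distance is |17 − 23|/|n| = 6/15 = 2/5.

2/5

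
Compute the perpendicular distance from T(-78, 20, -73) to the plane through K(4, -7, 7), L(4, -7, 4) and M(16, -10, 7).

KL = (0, 0, -3) and KM = (12, -3, 0), so a normal is n = KL × KM = (-9, -36, 0).
n = (-9, -36, 0); n·P − 216 = -234; |n| = 9√17; distance = 234/(9√17) = 26/√17.

26/√17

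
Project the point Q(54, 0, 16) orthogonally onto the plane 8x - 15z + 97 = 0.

(46, 0, 31)

n = (8, 0, -15), |n|² = 289, and n·Q − (-97) = 289.
t = 289/289 = 1, so the foot is Q − t·n = (54, 0, 16) − 1·(8, 0, -15) = (46, 0, 31).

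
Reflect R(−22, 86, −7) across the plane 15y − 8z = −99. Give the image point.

(-22, -64, 73)

n = (0, 15, −8), |n|² = 289, n·R − (-99) = 1445, so t = 1445/289 = 5.
Foot F = R − 5·n = (−22, 11, 33); the reflection is 2F − R = (−22, −64, 73).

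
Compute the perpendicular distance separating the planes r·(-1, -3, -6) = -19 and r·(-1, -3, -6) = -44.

25/√46

Both planes have normal n = (-1, -3, -6), |n| = √46. Any point on the first plane is at distance |(-44) − (-19)|/|n| = 25/√46 = 25√46/46 from the second.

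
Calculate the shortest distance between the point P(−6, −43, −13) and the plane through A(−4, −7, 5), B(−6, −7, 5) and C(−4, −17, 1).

AB = (−2, 0, 0) and AC = (0, −10, −4), so a normal is n = AB × AC = (0, −8, 20).
Then n·(−6, −43, −13) − 156 = −72.
|n| = √(0 + 64 + 400) = 4√29, so the distance is |-72|/(4√29) = 18/√29.

18√29/29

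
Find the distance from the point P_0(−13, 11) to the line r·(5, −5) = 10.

d = |5·(-13) + (-5)·11 − 10| / √(25 + 25) = |-130|/(5√2) = 13√2.

13√2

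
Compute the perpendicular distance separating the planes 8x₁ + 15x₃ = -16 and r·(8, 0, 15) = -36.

20/17

With common normal n = (8, 0, 15) (|n| = 17), the distance is |(-16) − (-36)|/|n| = 20/17.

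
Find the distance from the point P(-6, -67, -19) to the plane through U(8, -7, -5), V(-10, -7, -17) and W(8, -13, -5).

UV = (-18, 0, -12) and UW = (0, -6, 0), so a normal is n = UV × UW = (-72, 0, 108).
d = |(-72)·(-6) + 108·(-19) − (-1116)| / √(5184 + 0 + 11664) = |-504| / (36√13) = 14/√13.

14√13/13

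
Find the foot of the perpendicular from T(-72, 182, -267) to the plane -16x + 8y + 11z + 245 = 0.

(-1576/21, 3854/21, -5563/21)

n = (-16, 8, 11), |n|² = 441, and n·T − (-245) = -84.
t = -84/441 = -4/21, so the foot is T − t·n = (-72, 182, -267) − (-4/21)·(-16, 8, 11) = (-1576/21, 3854/21, -5563/21).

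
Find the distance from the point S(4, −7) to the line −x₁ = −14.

10

The normal to the line is n = (−1, 0) with |n| = 1.
|n·S − (-14)| = |-4 − (-14)| = 10, so the distance is 10/1 = 10.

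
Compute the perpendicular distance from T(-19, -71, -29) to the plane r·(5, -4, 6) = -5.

20√77/77

Normal vector n = (5, -4, 6), and n·(-19, -71, -29) - (-5) = 20.
|n| = √(25 + 16 + 36) = √77, so the distance is |20|/√77 = 20√77/77.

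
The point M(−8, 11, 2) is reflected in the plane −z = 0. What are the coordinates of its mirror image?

n = (0, 0, −1), |n|² = 1, n·M − 0 = -2, so t = -2/1 = -2.
Foot F = M − (-2)·n = (−8, 11, 0); the reflection is 2F − M = (−8, 11, −2).

(-8, 11, -2)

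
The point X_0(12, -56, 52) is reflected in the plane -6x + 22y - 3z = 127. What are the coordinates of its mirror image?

(-24, 76, 34)

With n = (-6, 22, -3), the signed offset is (n·X_0 − 127)/|n|² = -1587/529 = -3.
X_0' = X_0 − 2t·n = (12, -56, 52) − (-6)·(-6, 22, -3) = (-24, 76, 34).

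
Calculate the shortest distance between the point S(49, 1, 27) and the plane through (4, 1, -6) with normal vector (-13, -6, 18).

The plane has equation n·(r − (4, 1, -6)) = 0, i.e. n·r = -166.
Then n·(49, 1, 27) - (-166) = 9.
|n| = √(169 + 36 + 324) = 23, so the distance is |9|/23 = 9/23.

9/23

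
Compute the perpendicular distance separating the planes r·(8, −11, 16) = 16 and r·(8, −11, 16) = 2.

With common normal n = (8, −11, 16) (|n| = 21), the distance is |16 − 2|/|n| = 14/21 = 2/3.

2/3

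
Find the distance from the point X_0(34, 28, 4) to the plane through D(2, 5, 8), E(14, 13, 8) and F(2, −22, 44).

16/17

DE = (12, 8, 0) and DF = (0, −27, 36), so a normal is n = DE × DF = (288, −432, −324).
Then n·(34, 28, 4) − (−4176) = 576.
|n| = √(82944 + 186624 + 104976) = 612, so the distance is |576|/612 = 16/17.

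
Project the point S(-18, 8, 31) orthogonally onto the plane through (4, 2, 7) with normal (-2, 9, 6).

The perpendicular from S has direction n = (-2, 9, 6): r = (-18, 8, 31) + λ(-2, 9, 6).
Substitute into the plane: n·(S + λn) = 52 gives 294 + 121λ = 52, so λ = -2.
Foot = (-18, 8, 31) + (-2)·(-2, 9, 6) = (-14, -10, 19).

(-14, -10, 19)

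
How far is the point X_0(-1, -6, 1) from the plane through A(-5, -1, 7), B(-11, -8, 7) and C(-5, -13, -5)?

AB = (-6, -7, 0) and AC = (0, -12, -12), so a normal is n = AB × AC = (84, -72, 72).
n = (84, -72, 72); n·P − 156 = 264; |n| = 132; distance = 264/132 = 2.

2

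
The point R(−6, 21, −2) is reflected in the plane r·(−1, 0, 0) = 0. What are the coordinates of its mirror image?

(6, 21, -2)

n = (−1, 0, 0), |n|² = 1, n·R − 0 = 6, so t = 6/1 = 6.
Foot F = R − 6·n = (0, 21, −2); the reflection is 2F − R = (6, 21, −2).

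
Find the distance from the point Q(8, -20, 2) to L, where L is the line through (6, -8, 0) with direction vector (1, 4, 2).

Direction vector d = (1, 4, 2).
AP = (2, -12, 2); AP·d = -42, |AP|² = 152, |d|² = 21.
distance² = |AP|² − (AP·d)²/|d|² = 152 − 1764/21 = 68, so the distance is 2√17.

2√17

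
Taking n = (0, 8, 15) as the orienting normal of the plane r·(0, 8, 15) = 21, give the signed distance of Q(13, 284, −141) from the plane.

8

n·Q − 21 = 136.
|n| = 17, so the signed distance is 136/17 = 8.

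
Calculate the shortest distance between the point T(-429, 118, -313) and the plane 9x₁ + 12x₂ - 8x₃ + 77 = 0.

d = |9·(-429) + 12·118 + (-8)·(-313) − (-77)| / √(81 + 144 + 64) = |136| / 17 = 8.

8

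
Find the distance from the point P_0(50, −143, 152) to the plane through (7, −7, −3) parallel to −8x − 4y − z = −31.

Parallel planes share the normal n = (−8, −4, −1); since (7, −7, −3) lies on the plane, its equation is −8x − 4y − z = -25.
Then n·(50, −143, 152) − (−25) = 45.
|n| = √(64 + 16 + 1) = 9, so the distance is |45|/9 = 5.

5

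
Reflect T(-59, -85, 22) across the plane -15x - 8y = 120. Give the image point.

(91, -5, 22)

n = (-15, -8, 0), |n|² = 289, n·T − 120 = 1445, so t = 1445/289 = 5.
Foot F = T − 5·n = (16, -45, 22); the reflection is 2F − T = (91, -5, 22).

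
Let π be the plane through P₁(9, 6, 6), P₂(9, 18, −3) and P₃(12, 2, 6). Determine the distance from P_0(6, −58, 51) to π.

P₁P₂ = (0, 12, −9) and P₁P₃ = (3, −4, 0), so a normal is n = P₁P₂ × P₁P₃ = (−36, −27, −36).
d = |(-36)·6 + (-27)·(-58) + (-36)·51 − (-702)| / √(1296 + 729 + 1296) = |216| / (9√41) = 24/√41.

24/√41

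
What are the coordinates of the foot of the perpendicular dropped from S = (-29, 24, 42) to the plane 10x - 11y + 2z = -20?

(-9, 2, 46)

n = (10, -11, 2), |n|² = 225, and n·S − (-20) = -450.
t = -450/225 = -2, so the foot is S − t·n = (-29, 24, 42) − (-2)·(10, -11, 2) = (-9, 2, 46).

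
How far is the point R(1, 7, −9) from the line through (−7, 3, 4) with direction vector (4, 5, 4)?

Direction vector d = (4, 5, 4).
AP = (8, 4, −13); AP·d = 0, |AP|² = 249, |d|² = 57.
distance² = |AP|² − (AP·d)²/|d|² = 249 − 0/57 = 249, so the distance is √249.

√249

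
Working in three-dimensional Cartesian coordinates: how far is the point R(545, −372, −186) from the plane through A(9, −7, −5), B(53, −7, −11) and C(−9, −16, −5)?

AB = (44, 0, −6) and AC = (−18, −9, 0), so a normal is n = AB × AC = (−54, 108, −396).
Then n·(545, −372, −186) − 738 = 3312.
|n| = √(2916 + 11664 + 156816) = 414, so the distance is |3312|/414 = 8.

8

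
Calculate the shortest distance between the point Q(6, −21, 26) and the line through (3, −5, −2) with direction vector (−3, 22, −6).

2√130

Direction vector d = (−3, 22, −6).
AP = (3, −16, 28), and AP × d = (−520, −66, 18).
|AP × d|² = 275080 and |d|² = 529, so the distance is √(275080/529) = √520 = 2√130.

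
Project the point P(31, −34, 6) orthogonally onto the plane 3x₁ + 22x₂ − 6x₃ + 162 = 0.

The perpendicular from P has direction n = (3, 22, −6): r = (31, −34, 6) + λ(3, 22, −6).
Substitute into the plane: n·(P + λn) = -162 gives -691 + 529λ = -162, so λ = 1.
Foot = (31, −34, 6) + 1·(3, 22, −6) = (34, −12, 0).

(34, -12, 0)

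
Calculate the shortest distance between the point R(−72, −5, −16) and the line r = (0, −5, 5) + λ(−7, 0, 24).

75

Direction vector d = (−7, 0, 24).
AP = (−72, 0, −21), and AP × d = (0, 1875, 0).
|AP × d|² = 3515625 and |d|² = 625, so the distance is √(3515625/625) = √5625 = 75.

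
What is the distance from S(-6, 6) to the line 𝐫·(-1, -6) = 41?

71/√37

The normal to the line is n = (-1, -6) with |n| = √37.
|n·S − 41| = |-30 − 41| = 71, so the distance is 71/√37.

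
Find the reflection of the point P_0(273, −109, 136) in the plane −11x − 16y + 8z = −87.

(5645/21, -2417/21, 2920/21)

With n = (−11, −16, 8), the signed offset is (n·P_0 − (-87))/|n|² = -84/441 = -4/21.
P_0' = P_0 − 2t·n = (273, −109, 136) − (-8/21)·(−11, −16, 8) = (5645/21, −2417/21, 2920/21).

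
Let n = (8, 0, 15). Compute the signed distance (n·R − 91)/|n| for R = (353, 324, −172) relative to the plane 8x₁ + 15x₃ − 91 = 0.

n·R − 91 = 153.
|n| = 17, so the signed distance is 153/17 = 9.

9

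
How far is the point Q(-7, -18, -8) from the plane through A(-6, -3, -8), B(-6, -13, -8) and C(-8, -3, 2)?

5√26/26

AB = (0, -10, 0) and AC = (-2, 0, 10), so a normal is n = AB × AC = (-100, 0, -20).
Then n·(-7, -18, -8) - 760 = 100.
|n| = √(10000 + 0 + 400) = 20√26, so the distance is |100|/(20√26) = 5√26/26.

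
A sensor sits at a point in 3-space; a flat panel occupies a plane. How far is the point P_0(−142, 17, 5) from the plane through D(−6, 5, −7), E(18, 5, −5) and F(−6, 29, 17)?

8

DE = (24, 0, 2) and DF = (0, 24, 24), so a normal is n = DE × DF = (−48, −576, 576).
Then n·(−142, 17, 5) − (−6624) = 6528.
|n| = √(2304 + 331776 + 331776) = 816, so the distance is |6528|/816 = 8.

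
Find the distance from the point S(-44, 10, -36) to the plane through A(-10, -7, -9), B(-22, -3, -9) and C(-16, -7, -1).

AB = (-12, 4, 0) and AC = (-6, 0, 8), so a normal is n = AB × AC = (32, 96, 24).
d = |32·(-44) + 96·10 + 24·(-36) − (-1208)| / √(1024 + 9216 + 576) = |-104| / 104 = 1.

1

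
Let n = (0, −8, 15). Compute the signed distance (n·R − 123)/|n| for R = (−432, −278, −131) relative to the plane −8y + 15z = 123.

n·R − 123 = 136.
|n| = 17, so the signed distance is 136/17 = 8.

8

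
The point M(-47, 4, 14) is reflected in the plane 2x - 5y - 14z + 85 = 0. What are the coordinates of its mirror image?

n = (2, -5, -14), |n|² = 225, n·M − (-85) = -225, so t = -225/225 = -1.
Foot F = M − (-1)·n = (-45, -1, 0); the reflection is 2F − M = (-43, -6, -14).

(-43, -6, -14)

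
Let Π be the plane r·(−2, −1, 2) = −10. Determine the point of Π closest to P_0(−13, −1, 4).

(-3, 4, -6)

The perpendicular from P_0 has direction n = (−2, −1, 2): r = (−13, −1, 4) + λ(−2, −1, 2).
Substitute into the plane: n·(P_0 + λn) = -10 gives 35 + 9λ = -10, so λ = -5.
Foot = (−13, −1, 4) + (-5)·(−2, −1, 2) = (−3, 4, −6).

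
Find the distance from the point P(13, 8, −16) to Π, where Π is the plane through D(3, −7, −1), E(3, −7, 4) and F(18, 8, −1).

DE = (0, 0, 5) and DF = (15, 15, 0), so a normal is n = DE × DF = (−75, 75, 0).
n = (−75, 75, 0); n·P − (-750) = 375; |n| = 75√2; distance = 375/(75√2) = 5√2/2.

5√2/2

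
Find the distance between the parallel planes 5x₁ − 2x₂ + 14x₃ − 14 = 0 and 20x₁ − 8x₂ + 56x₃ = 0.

14/15

Divide the second equation by 4 to match normals: 5x₁ − 2x₂ + 14x₃ = 0.
With common normal n = (5, −2, 14) (|n| = 15), the distance is |14 − 0|/|n| = 14/15.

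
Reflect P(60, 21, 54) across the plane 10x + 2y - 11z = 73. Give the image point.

(560/9, 193/9, 464/9)

With n = (10, 2, -11), the signed offset is (n·P − 73)/|n|² = -25/225 = -1/9.
P' = P − 2t·n = (60, 21, 54) − (-2/9)·(10, 2, -11) = (560/9, 193/9, 464/9).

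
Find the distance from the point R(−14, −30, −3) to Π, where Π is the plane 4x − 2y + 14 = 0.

n = (4, −2, 0); n·P − (-14) = 18; |n| = 2√5; distance = 18/(2√5) = 9/√5.

9/√5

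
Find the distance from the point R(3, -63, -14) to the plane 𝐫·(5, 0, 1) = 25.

24/√26

Normal vector n = (5, 0, 1), and n·(3, -63, -14) - 25 = -24.
|n| = √(25 + 0 + 1) = √26, so the distance is |-24|/√26 = 24/√26.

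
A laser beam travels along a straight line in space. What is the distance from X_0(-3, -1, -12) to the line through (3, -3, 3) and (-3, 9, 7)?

A direction vector is d = (-6, 12, 4).
AP = (-6, 2, -15), and AP × d = (188, 114, -60).
|AP × d|² = 51940 and |d|² = 196, so the distance is √(51940/196) = √265.

√265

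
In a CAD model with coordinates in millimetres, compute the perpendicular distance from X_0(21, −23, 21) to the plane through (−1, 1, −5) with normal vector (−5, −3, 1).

12√35/35

The plane has equation n·(r − (−1, 1, −5)) = 0, i.e. n·r = -3.
n = (−5, −3, 1); n·P − (-3) = -12; |n| = √35; distance = 12/√35.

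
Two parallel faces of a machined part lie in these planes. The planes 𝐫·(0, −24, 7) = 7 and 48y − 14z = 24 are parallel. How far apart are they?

19/25

Divide the second equation by -2 to match normals: −24y + 7z = -12.
Both planes have normal n = (0, −24, 7), |n| = 25. Any point on the first plane is at distance |(-12) − 7|/|n| = 19/25 from the second.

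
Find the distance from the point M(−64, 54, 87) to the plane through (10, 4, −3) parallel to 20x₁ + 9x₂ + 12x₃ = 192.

Parallel planes share the normal n = (20, 9, 12); since (10, 4, −3) lies on the plane, its equation is 20x₁ + 9x₂ + 12x₃ = 200.
d = |20·(-64) + 9·54 + 12·87 − 200| / √(400 + 81 + 144) = |50| / 25 = 2.

2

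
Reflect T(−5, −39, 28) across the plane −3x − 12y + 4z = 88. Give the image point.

n = (−3, −12, 4), |n|² = 169, n·T − 88 = 507, so t = 507/169 = 3.
Foot F = T − 3·n = (4, −3, 16); the reflection is 2F − T = (13, 33, 4).

(13, 33, 4)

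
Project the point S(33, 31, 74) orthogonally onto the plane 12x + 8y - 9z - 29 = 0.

The perpendicular from S has direction n = (12, 8, -9): r = (33, 31, 74) + t(12, 8, -9).
Substitute into the plane: n·(S + tn) = 29 gives -22 + 289t = 29, so t = 3/17.
Foot = (33, 31, 74) + (3/17)·(12, 8, -9) = (597/17, 551/17, 1231/17).

(597/17, 551/17, 1231/17)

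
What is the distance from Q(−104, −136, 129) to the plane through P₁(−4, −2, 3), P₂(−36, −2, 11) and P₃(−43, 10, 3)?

P₁P₂ = (−32, 0, 8) and P₁P₃ = (−39, 12, 0), so a normal is n = P₁P₂ × P₁P₃ = (−96, −312, −384).
Then n·(−104, −136, 129) − (−144) = 3024.
|n| = √(9216 + 97344 + 147456) = 504, so the distance is |3024|/504 = 6.

6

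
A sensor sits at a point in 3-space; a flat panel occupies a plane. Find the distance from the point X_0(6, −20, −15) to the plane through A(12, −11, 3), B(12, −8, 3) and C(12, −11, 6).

AB = (0, 3, 0) and AC = (0, 0, 3), so a normal is n = AB × AC = (9, 0, 0).
Then n·(6, −20, −15) − 108 = −54.
|n| = √(81 + 0 + 0) = 9, so the distance is |-54|/9 = 6.

6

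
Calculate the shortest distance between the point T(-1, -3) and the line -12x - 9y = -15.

18/5

The normal to the line is n = (-12, -9) with |n| = 15.
|n·T − (-15)| = |39 − (-15)| = 54, so the distance is 54/15 = 18/5.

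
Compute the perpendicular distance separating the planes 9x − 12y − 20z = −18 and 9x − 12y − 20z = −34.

Both planes have normal n = (9, −12, −20), |n| = 25. Any point on the first plane is at distance |(-34) − (-18)|/|n| = 16/25 from the second.

16/25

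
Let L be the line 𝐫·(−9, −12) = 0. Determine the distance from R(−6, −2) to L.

26/5

The normal to the line is n = (−9, −12) with |n| = 15.
|n·R − 0| = |78 − 0| = 78, so the distance is 78/15 = 26/5.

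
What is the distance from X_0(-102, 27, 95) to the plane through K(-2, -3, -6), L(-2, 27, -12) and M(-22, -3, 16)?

KL = (0, 30, -6) and KM = (-20, 0, 22), so a normal is n = KL × KM = (660, 120, 600).
d = |660·(-102) + 120·27 + 600·95 − (-5280)| / √(435600 + 14400 + 360000) = |-1800| / 900 = 2.

2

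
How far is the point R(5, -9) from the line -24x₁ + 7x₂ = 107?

58/5

d = |(-24)·5 + 7·(-9) − 107| / √(576 + 49) = |-290|/25 = 58/5.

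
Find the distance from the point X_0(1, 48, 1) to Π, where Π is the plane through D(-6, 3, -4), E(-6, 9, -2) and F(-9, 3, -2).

16/√14

DE = (0, 6, 2) and DF = (-3, 0, 2), so a normal is n = DE × DF = (12, -6, 18).
Then n·(1, 48, 1) - (-162) = -96.
|n| = √(144 + 36 + 324) = 6√14, so the distance is |-96|/(6√14) = 8√14/7.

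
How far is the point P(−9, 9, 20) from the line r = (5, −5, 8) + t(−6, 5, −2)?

Direction vector d = (−6, 5, −2).
AP = (−14, 14, 12), and AP × d = (−88, −100, 14).
|AP × d|² = 17940 and |d|² = 65, so the distance is √(17940/65) = √276 = 2√69.

2√69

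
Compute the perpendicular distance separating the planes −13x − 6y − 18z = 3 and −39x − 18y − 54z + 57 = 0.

Divide the second equation by 3 to match normals: −13x − 6y − 18z = -19.
With common normal n = (−13, −6, −18) (|n| = 23), the distance is |3 − (-19)|/|n| = 22/23.

22/23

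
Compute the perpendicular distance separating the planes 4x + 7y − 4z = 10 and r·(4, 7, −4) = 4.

2/3

Both planes have normal n = (4, 7, −4), |n| = 9. Any point on the first plane is at distance |4 − 10|/|n| = 6/9 = 2/3 from the second.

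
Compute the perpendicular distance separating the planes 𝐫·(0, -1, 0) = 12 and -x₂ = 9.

Both planes have normal n = (0, -1, 0), |n| = 1. Any point on the first plane is at distance |9 − 12|/|n| = 3/1 = 3 from the second.

3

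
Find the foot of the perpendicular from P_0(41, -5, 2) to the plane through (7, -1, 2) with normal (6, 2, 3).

The perpendicular from P_0 has direction n = (6, 2, 3): r = (41, -5, 2) + μ(6, 2, 3).
Substitute into the plane: n·(P_0 + μn) = 46 gives 242 + 49μ = 46, so μ = -4.
Foot = (41, -5, 2) + (-4)·(6, 2, 3) = (17, -13, -10).

(17, -13, -10)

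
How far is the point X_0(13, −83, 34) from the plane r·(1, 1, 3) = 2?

30√11/11

n = (1, 1, 3); n·P − 2 = 30; |n| = √11; distance = 30/√11.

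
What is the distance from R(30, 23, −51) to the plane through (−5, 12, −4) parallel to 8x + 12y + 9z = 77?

Parallel planes share the normal n = (8, 12, 9); since (−5, 12, −4) lies on the plane, its equation is 8x + 12y + 9z = 68.
n = (8, 12, 9); n·P − 68 = -11; |n| = 17; distance = 11/17.

11/17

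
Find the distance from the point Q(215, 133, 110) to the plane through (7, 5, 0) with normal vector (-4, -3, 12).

The plane has equation n·(r − (7, 5, 0)) = 0, i.e. n·r = -43.
Then n·(215, 133, 110) - (-43) = 104.
|n| = √(16 + 9 + 144) = 13, so the distance is |104|/13 = 8.

8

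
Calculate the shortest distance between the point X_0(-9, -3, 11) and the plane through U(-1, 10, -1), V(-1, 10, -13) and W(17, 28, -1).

5/√2

UV = (0, 0, -12) and UW = (18, 18, 0), so a normal is n = UV × UW = (216, -216, 0).
Then n·(-9, -3, 11) - (-2376) = 1080.
|n| = √(46656 + 46656 + 0) = 216√2, so the distance is |1080|/(216√2) = 5√2/2.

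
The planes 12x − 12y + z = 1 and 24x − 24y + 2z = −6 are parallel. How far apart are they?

Divide the second equation by 2 to match normals: 12x − 12y + z = -3.
With common normal n = (12, −12, 1) (|n| = 17), the distance is |1 − (-3)|/|n| = 4/17.

4/17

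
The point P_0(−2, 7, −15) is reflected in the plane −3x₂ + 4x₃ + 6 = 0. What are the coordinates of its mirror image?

With n = (0, −3, 4), the signed offset is (n·P_0 − (-6))/|n|² = -75/25 = -3.
P_0' = P_0 − 2t·n = (−2, 7, −15) − (-6)·(0, −3, 4) = (−2, −11, 9).

(-2, -11, 9)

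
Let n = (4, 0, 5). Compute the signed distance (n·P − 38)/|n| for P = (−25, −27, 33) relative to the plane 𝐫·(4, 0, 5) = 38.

27/√41

n·P − 38 = 27.
|n| = √41, so the signed distance is 27/√41.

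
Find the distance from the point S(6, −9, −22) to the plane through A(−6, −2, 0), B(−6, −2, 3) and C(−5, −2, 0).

7

AB = (0, 0, 3) and AC = (1, 0, 0), so a normal is n = AB × AC = (0, 3, 0).
Then n·(6, −9, −22) − (−6) = −21.
|n| = √(0 + 9 + 0) = 3, so the distance is |-21|/3 = 7.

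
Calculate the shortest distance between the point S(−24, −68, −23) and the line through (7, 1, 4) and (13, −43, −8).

A direction vector is d = (6, −44, −12).
AP = (−31, −69, −27); AP·d = 3174, |AP|² = 6451, |d|² = 2116.
distance² = |AP|² − (AP·d)²/|d|² = 6451 − 10074276/2116 = 1690, so the distance is 13√10.

13√10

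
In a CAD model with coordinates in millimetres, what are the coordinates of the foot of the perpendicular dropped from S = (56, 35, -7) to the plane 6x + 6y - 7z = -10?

n = (6, 6, -7), |n|² = 121, and n·S − (-10) = 605.
t = 605/121 = 5, so the foot is S − t·n = (56, 35, -7) − 5·(6, 6, -7) = (26, 5, 28).

(26, 5, 28)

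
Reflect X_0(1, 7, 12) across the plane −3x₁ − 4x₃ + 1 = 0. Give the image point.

n = (−3, 0, −4), |n|² = 25, n·X_0 − (-1) = -50, so t = -50/25 = -2.
Foot F = X_0 − (-2)·n = (−5, 7, 4); the reflection is 2F − X_0 = (−11, 7, −4).

(-11, 7, -4)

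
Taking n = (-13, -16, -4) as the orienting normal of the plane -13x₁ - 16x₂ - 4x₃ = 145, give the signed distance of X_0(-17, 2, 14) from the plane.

-4/7

n·X_0 − 145 = -12.
|n| = 21, so the signed distance is -12/21 = -4/7.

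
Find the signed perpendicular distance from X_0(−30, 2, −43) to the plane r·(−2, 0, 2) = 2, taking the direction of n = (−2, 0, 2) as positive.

n·X_0 − 2 = -28.
|n| = 2√2, so the signed distance is -7√2.

-7√2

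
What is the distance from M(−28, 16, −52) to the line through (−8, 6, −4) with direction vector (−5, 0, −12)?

Direction vector d = (−5, 0, −12).
AP = (−20, 10, −48), and AP × d = (−120, 0, 50).
|AP × d|² = 16900 and |d|² = 169, so the distance is √(16900/169) = √100 = 10.

10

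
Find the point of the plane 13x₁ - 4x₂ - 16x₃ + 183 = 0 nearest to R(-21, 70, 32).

n = (13, -4, -16), |n|² = 441, and n·R − (-183) = -882.
t = -882/441 = -2, so the foot is R − t·n = (-21, 70, 32) − (-2)·(13, -4, -16) = (5, 62, 0).

(5, 62, 0)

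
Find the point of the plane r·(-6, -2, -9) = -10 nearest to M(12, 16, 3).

n = (-6, -2, -9), |n|² = 121, and n·M − (-10) = -121.
t = -121/121 = -1, so the foot is M − t·n = (12, 16, 3) − (-1)·(-6, -2, -9) = (6, 14, -6).

(6, 14, -6)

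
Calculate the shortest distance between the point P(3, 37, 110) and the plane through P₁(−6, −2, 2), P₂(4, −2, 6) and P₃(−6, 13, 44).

8/5

P₁P₂ = (10, 0, 4) and P₁P₃ = (0, 15, 42), so a normal is n = P₁P₂ × P₁P₃ = (−60, −420, 150).
Then n·(3, 37, 110) − 1500 = −720.
|n| = √(3600 + 176400 + 22500) = 450, so the distance is |-720|/450 = 8/5.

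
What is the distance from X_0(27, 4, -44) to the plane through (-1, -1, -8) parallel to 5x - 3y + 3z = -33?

Parallel planes share the normal n = (5, -3, 3); since (-1, -1, -8) lies on the plane, its equation is 5x - 3y + 3z = -26.
Then n·(27, 4, -44) - (-26) = 17.
|n| = √(25 + 9 + 9) = √43, so the distance is |17|/√43 = 17√43/43.

17/√43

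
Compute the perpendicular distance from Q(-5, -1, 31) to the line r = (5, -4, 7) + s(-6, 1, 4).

4√13

Direction vector d = (-6, 1, 4).
AP = (-10, 3, 24); AP·d = 159, |AP|² = 685, |d|² = 53.
distance² = |AP|² − (AP·d)²/|d|² = 685 − 25281/53 = 208, so the distance is 4√13.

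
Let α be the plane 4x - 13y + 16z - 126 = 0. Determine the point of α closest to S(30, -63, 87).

n = (4, -13, 16), |n|² = 441, and n·S − 126 = 2205.
t = 2205/441 = 5, so the foot is S − t·n = (30, -63, 87) − 5·(4, -13, 16) = (10, 2, 7).

(10, 2, 7)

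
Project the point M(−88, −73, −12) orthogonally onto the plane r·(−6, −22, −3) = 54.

n = (−6, −22, −3), |n|² = 529, and n·M − 54 = 2116.
t = 2116/529 = 4, so the foot is M − t·n = (−88, −73, −12) − 4·(−6, −22, −3) = (−64, 15, 0).

(-64, 15, 0)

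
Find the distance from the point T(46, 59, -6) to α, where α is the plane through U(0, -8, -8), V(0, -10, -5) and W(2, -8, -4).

21√29/29

UV = (0, -2, 3) and UW = (2, 0, 4), so a normal is n = UV × UW = (-8, 6, 4).
Then n·(46, 59, -6) - (-80) = 42.
|n| = √(64 + 36 + 16) = 2√29, so the distance is |42|/(2√29) = 21/√29.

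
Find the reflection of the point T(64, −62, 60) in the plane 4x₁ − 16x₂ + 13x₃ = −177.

(24, 98, -70)

With n = (4, −16, 13), the signed offset is (n·T − (-177))/|n|² = 2205/441 = 5.
T' = T − 2t·n = (64, −62, 60) − 10·(4, −16, 13) = (24, 98, −70).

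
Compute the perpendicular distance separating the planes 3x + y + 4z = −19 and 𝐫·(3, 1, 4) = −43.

12√26/13

With common normal n = (3, 1, 4) (|n| = √26), the distance is |(-19) − (-43)|/|n| = 24/√26 = 12√26/13.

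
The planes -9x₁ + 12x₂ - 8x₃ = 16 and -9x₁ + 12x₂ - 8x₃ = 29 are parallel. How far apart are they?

13/17

Both planes have normal n = (-9, 12, -8), |n| = 17. Any point on the first plane is at distance |29 − 16|/|n| = 13/17 from the second.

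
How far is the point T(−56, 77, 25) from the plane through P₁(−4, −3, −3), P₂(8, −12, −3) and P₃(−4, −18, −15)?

12√2/5

P₁P₂ = (12, −9, 0) and P₁P₃ = (0, −15, −12), so a normal is n = P₁P₂ × P₁P₃ = (108, 144, −180).
Then n·(−56, 77, 25) − (−324) = 864.
|n| = √(11664 + 20736 + 32400) = 180√2, so the distance is |864|/(180√2) = 12√2/5.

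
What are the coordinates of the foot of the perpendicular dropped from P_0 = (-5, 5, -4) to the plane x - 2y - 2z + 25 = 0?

(-7, 9, 0)

n = (1, -2, -2), |n|² = 9, and n·P_0 − (-25) = 18.
t = 18/9 = 2, so the foot is P_0 − t·n = (-5, 5, -4) − 2·(1, -2, -2) = (-7, 9, 0).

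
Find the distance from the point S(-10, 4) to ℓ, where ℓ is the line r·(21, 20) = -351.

221/29

The normal to the line is n = (21, 20) with |n| = 29.
|n·S − (-351)| = |-130 − (-351)| = 221, so the distance is 221/29.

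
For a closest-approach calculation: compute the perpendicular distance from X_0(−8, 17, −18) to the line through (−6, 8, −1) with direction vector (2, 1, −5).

Direction vector d = (2, 1, −5).
AP = (−2, 9, −17); AP·d = 90, |AP|² = 374, |d|² = 30.
distance² = |AP|² − (AP·d)²/|d|² = 374 − 8100/30 = 104, so the distance is 2√26.

2√26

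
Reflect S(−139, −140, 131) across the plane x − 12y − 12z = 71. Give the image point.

(-2351/17, -2524/17, 2083/17)

n = (1, −12, −12), |n|² = 289, n·S − 71 = -102, so t = -102/289 = -6/17.
Foot F = S − (-6/17)·n = (−2357/17, −2452/17, 2155/17); the reflection is 2F − S = (−2351/17, −2524/17, 2083/17).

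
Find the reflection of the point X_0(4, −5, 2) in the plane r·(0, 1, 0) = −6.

(4, -7, 2)

n = (0, 1, 0), |n|² = 1, n·X_0 − (-6) = 1, so t = 1/1 = 1.
Foot F = X_0 − 1·n = (4, −6, 2); the reflection is 2F − X_0 = (4, −7, 2).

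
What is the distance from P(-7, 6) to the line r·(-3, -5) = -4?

d = |(-3)·(-7) + (-5)·6 − (-4)| / √(9 + 25) = |-5|/√34 = 5√34/34.

5/√34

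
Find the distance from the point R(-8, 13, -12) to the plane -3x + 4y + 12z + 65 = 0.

3/13

n = (-3, 4, 12); n·P − (-65) = -3; |n| = 13; distance = 3/13.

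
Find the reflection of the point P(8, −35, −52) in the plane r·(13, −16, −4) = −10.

With n = (13, −16, −4), the signed offset is (n·P − (-10))/|n|² = 882/441 = 2.
P' = P − 2t·n = (8, −35, −52) − 4·(13, −16, −4) = (−44, 29, −36).

(-44, 29, -36)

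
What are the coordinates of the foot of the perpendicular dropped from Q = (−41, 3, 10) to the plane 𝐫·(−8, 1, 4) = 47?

n = (−8, 1, 4), |n|² = 81, and n·Q − 47 = 324.
t = 324/81 = 4, so the foot is Q − t·n = (−41, 3, 10) − 4·(−8, 1, 4) = (−9, −1, −6).

(-9, -1, -6)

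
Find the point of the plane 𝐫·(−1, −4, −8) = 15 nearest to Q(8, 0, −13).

The perpendicular from Q has direction n = (−1, −4, −8): r = (8, 0, −13) + μ(−1, −4, −8).
Substitute into the plane: n·(Q + μn) = 15 gives 96 + 81μ = 15, so μ = -1.
Foot = (8, 0, −13) + (-1)·(−1, −4, −8) = (9, 4, −5).

(9, 4, -5)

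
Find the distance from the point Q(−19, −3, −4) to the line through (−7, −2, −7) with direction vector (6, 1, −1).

Direction vector d = (6, 1, −1).
AP = (−12, −1, 3), and AP × d = (−2, 6, −6).
|AP × d|² = 76 and |d|² = 38, so the distance is √(76/38) = √2.

√2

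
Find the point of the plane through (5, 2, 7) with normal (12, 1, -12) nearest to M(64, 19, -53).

(4, 14, 7)

n = (12, 1, -12), |n|² = 289, and n·M − (-22) = 1445.
t = 1445/289 = 5, so the foot is M − t·n = (64, 19, -53) − 5·(12, 1, -12) = (4, 14, 7).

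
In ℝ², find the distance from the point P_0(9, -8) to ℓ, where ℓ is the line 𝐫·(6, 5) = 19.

5√61/61

The normal to the line is n = (6, 5) with |n| = √61.
|n·P_0 − 19| = |14 − 19| = 5, so the distance is 5/√61 = 5√61/61.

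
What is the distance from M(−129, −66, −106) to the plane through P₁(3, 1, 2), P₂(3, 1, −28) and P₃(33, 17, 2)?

3

P₁P₂ = (0, 0, −30) and P₁P₃ = (30, 16, 0), so a normal is n = P₁P₂ × P₁P₃ = (480, −900, 0).
Then n·(−129, −66, −106) − 540 = −3060.
|n| = √(230400 + 810000 + 0) = 1020, so the distance is |-3060|/1020 = 3.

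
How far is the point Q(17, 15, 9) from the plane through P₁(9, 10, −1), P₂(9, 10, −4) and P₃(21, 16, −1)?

2/√5

P₁P₂ = (0, 0, −3) and P₁P₃ = (12, 6, 0), so a normal is n = P₁P₂ × P₁P₃ = (18, −36, 0).
n = (18, −36, 0); n·P − (-198) = -36; |n| = 18√5; distance = 36/(18√5) = 2/√5.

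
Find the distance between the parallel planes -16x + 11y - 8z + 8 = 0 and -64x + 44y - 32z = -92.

5/7

Divide the second equation by 4 to match normals: -16x + 11y - 8z = -23.
Both planes have normal n = (-16, 11, -8), |n| = 21. Any point on the first plane is at distance |(-23) − (-8)|/|n| = 15/21 = 5/7 from the second.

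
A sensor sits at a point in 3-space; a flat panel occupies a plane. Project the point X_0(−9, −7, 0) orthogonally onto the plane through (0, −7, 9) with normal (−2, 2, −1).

(-3, -13, 3)

The perpendicular from X_0 has direction n = (−2, 2, −1): r = (−9, −7, 0) + μ(−2, 2, −1).
Substitute into the plane: n·(X_0 + μn) = -23 gives 4 + 9μ = -23, so μ = -3.
Foot = (−9, −7, 0) + (-3)·(−2, 2, −1) = (−3, −13, 3).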